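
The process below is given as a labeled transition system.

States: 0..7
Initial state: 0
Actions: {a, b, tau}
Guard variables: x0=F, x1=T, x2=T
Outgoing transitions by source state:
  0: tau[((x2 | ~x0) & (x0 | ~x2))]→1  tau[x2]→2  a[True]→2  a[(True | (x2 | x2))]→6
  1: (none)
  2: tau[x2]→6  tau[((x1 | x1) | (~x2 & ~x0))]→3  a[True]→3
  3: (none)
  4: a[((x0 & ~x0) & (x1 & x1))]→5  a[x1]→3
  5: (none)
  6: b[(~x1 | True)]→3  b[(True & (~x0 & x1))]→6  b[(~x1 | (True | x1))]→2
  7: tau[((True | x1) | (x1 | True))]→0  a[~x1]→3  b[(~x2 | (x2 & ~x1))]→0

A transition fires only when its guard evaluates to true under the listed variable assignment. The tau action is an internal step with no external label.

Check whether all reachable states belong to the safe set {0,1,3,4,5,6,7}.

Allowed set {0,1,3,4,5,6,7}
R = {0,2,3,6}
  0: ✓
  2: VIOLATES
  3: ✓
  6: ✓
witness against invariant: tau → 2

Answer: INVARIANT VIOLATED at state 2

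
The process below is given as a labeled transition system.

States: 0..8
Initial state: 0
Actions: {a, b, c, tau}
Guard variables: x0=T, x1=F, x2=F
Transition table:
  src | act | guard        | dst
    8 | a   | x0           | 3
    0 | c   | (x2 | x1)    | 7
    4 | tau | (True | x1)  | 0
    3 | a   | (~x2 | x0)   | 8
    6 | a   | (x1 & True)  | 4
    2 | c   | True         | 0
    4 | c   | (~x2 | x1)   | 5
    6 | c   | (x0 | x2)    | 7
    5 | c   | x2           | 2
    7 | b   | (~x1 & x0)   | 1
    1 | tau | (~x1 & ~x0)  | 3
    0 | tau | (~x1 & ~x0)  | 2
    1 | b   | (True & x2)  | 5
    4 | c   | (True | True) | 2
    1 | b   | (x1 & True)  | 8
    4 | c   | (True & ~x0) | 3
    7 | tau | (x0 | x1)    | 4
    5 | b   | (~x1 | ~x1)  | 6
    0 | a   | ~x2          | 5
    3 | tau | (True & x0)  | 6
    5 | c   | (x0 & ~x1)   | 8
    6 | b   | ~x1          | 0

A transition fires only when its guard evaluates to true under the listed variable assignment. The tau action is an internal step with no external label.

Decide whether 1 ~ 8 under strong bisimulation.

Bisimulation quotient by refinement:
  π0 = {{0,1,2,3,4,5,6,7,8}}
  π1 = {{0,8},{1},{2},{3},{4},{5,6},{7}}
  π2 = {{0},{1},{2},{3},{4},{5},{6},{7},{8}}
stable after 3 split(s): 9 block(s)
class of 1: {1}; class of 8: {8}

Answer: NOT BISIMILAR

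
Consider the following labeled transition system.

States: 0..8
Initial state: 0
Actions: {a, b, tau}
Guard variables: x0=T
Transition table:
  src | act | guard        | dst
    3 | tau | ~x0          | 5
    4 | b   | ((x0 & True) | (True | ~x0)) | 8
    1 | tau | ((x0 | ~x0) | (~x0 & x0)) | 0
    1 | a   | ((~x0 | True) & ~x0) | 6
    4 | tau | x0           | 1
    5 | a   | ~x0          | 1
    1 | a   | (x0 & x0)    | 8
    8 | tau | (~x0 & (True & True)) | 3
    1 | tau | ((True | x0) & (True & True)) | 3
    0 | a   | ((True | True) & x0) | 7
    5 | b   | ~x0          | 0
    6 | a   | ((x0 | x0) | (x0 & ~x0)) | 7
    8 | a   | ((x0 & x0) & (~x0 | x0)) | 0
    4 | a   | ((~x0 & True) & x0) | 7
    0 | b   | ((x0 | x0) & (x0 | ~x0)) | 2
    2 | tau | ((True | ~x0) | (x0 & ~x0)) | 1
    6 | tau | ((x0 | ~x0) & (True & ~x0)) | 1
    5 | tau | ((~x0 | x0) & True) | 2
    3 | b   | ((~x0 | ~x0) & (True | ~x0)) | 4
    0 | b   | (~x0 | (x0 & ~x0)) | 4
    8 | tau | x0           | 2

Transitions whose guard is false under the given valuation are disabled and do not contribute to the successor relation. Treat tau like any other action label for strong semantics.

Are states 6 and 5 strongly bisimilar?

Refine partition for ~:
  round 0: {{0,1,2,3,4,5,6,7,8}}
  round 1: {{0},{1,8},{2,5},{3,7},{4},{6}}
  round 2: {{0},{1},{2},{3,7},{4},{5},{6},{8}}
stable after 3 split(s): 8 block(s)
6∈{6}, 5∈{5}

Answer: NOT BISIMILAR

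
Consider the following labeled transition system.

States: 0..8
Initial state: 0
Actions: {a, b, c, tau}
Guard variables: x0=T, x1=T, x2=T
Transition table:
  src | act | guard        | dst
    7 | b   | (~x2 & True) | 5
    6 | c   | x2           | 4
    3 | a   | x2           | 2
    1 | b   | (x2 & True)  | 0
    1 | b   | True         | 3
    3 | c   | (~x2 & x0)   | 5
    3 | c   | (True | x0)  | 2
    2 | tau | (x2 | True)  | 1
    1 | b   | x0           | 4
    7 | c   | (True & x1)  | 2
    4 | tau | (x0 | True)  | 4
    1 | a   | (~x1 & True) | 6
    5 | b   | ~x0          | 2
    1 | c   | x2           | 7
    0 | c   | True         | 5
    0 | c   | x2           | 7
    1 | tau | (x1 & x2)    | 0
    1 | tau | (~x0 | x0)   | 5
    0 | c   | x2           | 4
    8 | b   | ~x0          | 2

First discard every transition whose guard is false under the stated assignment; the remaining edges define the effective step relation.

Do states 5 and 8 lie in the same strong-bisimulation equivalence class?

Refine partition for ~:
  round 0: {{0,1,2,3,4,5,6,7,8}}
  round 1: {{0,6,7},{1},{2,4},{3},{5,8}}
  round 2: {{0},{1},{2},{3},{4},{5,8},{6,7}}
  round 3: {{0},{1},{2},{3},{4},{5,8},{6},{7}}
8 equivalence class(es) (converged in 4)
[5]={5,8}  [8]={5,8}

Answer: BISIMILAR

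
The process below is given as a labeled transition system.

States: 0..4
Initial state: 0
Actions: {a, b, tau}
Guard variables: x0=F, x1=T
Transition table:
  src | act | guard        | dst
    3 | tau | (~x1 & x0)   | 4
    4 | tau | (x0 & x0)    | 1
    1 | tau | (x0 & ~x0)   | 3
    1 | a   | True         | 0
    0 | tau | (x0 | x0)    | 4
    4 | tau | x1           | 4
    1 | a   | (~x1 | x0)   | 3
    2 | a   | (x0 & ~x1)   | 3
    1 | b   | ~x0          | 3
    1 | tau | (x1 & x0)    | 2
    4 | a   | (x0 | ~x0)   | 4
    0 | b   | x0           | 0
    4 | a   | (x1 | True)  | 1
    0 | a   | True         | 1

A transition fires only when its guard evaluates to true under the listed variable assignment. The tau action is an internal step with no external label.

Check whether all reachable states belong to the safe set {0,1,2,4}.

Answer: INVARIANT VIOLATED at state 3

Trace:
Safe = {0,1,2,4}
R = {0,1,3}
  0: safe
  1: safe
  3: VIOLATES
counterexample path to 3: a·b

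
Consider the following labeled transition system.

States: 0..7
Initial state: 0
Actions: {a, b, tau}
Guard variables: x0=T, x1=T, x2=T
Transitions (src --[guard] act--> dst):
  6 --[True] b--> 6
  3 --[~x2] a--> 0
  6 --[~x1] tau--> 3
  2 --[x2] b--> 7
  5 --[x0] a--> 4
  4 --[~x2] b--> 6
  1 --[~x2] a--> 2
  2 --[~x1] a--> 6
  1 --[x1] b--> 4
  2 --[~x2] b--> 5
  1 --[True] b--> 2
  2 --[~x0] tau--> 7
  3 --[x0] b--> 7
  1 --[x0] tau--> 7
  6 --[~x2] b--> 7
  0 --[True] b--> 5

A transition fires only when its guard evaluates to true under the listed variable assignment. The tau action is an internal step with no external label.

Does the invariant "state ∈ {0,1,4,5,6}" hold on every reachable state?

Inv-set: {0,1,4,5,6}
Reachable = {0,4,5}
  0: ✓
  4: ✓
  5: ✓

Answer: INVARIANT HOLDS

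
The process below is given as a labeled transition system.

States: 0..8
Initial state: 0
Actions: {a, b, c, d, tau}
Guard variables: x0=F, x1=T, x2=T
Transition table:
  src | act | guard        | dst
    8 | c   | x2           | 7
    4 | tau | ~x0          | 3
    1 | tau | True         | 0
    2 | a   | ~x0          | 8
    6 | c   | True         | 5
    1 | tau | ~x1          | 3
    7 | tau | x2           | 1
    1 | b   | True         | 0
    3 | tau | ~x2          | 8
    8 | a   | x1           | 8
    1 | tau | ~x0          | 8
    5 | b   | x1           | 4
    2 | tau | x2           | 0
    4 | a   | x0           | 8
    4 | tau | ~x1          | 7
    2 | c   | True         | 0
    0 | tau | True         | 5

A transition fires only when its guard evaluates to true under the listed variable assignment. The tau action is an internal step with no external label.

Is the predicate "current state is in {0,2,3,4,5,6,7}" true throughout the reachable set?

Answer: INVARIANT HOLDS

Trace:
Safe = {0,2,3,4,5,6,7}
Reachable = {0,3,4,5}
  0: ✓
  3: ✓
  4: ✓
  5: ✓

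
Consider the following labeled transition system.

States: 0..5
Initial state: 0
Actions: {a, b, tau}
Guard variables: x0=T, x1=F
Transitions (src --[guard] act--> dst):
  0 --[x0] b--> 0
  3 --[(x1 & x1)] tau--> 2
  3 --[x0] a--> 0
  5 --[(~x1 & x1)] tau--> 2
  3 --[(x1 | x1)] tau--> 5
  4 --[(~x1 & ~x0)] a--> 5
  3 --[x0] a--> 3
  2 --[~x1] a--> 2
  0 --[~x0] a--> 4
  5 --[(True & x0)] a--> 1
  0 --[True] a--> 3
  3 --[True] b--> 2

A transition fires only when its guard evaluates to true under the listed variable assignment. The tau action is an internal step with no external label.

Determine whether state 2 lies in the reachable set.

Answer: REACHABLE

Working:
After dropping false guards: 7 live edges.
L0 = {0}
L1 = {3}  cumulative {0,3}
L2 = {2}  cumulative {0,2,3}
R = {0,2,3}
trace reaching 2: a·b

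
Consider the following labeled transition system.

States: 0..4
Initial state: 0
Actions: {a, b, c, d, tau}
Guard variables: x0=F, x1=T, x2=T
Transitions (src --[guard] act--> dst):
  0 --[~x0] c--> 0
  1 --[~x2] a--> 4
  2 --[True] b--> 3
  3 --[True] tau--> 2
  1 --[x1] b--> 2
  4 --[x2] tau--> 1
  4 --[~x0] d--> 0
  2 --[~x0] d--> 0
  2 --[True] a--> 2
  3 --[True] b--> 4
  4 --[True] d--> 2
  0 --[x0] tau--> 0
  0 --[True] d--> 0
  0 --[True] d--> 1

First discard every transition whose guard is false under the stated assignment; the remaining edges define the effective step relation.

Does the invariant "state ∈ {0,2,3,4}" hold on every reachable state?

Safe = {0,2,3,4}
R = {0,1,2,3,4}
  0: ✓
  1: outside
  2: ✓
  3: ✓
  4: ✓
witness against invariant: d → 1

Answer: INVARIANT VIOLATED at state 1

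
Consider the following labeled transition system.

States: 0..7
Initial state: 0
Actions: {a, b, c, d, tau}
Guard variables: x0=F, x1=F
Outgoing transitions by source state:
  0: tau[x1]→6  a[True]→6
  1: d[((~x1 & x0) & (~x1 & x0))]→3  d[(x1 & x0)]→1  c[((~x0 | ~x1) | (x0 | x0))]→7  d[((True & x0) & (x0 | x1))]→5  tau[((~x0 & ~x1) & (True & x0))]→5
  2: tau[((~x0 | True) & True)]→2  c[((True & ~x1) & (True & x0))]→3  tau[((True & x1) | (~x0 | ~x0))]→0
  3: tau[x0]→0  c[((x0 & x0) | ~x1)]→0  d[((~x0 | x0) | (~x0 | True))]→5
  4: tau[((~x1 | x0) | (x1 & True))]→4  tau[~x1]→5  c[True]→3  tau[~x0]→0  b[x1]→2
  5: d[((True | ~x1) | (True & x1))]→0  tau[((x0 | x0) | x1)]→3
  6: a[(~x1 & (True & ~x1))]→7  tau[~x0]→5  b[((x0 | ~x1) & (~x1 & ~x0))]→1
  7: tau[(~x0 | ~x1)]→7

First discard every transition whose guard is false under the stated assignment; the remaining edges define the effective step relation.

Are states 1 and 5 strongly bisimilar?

Refine partition for ~:
  π0 = {{0,1,2,3,4,5,6,7}}
  π1 = {{0},{1},{2,7},{3},{4},{5},{6}}
  π2 = {{0},{1},{2},{3},{4},{5},{6},{7}}
stable after 3 split(s): 8 block(s)
class of 1: {1}; class of 5: {5}

Answer: NOT BISIMILAR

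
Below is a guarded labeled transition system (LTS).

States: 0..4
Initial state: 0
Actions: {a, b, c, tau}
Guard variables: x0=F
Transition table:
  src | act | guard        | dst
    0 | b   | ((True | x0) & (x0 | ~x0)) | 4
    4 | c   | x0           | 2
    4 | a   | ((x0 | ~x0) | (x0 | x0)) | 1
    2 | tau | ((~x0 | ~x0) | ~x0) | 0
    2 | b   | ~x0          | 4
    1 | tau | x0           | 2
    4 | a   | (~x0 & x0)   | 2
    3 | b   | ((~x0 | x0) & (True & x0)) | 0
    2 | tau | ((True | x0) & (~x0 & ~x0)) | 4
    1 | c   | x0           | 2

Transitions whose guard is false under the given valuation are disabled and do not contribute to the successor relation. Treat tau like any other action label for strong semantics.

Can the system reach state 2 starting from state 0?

Guard filter leaves 5 enabled edge(s).
depth 0: {0}
depth 1: {4}  now seen {0,4}
depth 2: {1}  now seen {0,1,4}
Reachable = {0,1,4}

Answer: UNREACHABLE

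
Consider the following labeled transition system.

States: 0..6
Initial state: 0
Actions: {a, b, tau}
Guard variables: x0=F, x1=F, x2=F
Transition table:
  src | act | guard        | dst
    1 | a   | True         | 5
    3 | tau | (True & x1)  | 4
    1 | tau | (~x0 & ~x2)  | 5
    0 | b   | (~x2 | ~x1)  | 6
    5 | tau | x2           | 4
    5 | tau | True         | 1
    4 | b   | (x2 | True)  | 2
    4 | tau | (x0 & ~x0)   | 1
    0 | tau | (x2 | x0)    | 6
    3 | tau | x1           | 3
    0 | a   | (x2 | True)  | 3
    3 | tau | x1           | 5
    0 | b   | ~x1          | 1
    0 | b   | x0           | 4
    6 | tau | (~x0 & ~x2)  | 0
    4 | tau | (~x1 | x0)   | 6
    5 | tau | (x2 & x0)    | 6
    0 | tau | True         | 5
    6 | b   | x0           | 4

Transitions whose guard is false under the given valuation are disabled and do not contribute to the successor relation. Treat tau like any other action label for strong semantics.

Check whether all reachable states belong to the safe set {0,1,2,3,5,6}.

Safe = {0,1,2,3,5,6}
Reach set: {0,1,3,5,6}
  0: safe
  1: safe
  3: safe
  5: safe
  6: safe

Answer: INVARIANT HOLDS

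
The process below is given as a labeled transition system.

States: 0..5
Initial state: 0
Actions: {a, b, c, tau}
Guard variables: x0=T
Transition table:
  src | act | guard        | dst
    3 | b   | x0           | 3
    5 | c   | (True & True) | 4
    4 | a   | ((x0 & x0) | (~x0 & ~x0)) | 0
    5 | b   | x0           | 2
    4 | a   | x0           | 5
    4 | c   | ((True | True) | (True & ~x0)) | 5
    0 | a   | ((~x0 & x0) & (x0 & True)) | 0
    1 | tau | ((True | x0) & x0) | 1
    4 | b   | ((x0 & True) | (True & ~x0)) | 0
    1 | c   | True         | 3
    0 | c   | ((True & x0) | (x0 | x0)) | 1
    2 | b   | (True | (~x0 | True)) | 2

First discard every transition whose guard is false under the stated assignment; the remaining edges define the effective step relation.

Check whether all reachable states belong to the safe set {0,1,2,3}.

Answer: INVARIANT HOLDS

Analysis:
Inv-set: {0,1,2,3}
R = {0,1,3}
  0: safe
  1: safe
  3: safe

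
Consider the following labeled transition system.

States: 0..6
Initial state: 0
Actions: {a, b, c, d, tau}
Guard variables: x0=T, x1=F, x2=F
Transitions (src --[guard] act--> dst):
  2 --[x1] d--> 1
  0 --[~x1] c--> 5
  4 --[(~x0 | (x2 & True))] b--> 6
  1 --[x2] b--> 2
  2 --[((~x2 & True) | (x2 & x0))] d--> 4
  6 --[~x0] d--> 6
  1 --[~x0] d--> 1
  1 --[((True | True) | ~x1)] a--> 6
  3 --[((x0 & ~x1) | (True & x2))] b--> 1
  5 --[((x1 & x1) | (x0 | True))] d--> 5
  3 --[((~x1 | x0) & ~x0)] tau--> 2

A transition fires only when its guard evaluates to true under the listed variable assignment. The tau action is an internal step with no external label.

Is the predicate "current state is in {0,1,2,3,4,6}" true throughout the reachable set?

Safe = {0,1,2,3,4,6}
R = {0,5}
  0: safe
  5: VIOLATES
reach 5 via c — violates

Answer: INVARIANT VIOLATED at state 5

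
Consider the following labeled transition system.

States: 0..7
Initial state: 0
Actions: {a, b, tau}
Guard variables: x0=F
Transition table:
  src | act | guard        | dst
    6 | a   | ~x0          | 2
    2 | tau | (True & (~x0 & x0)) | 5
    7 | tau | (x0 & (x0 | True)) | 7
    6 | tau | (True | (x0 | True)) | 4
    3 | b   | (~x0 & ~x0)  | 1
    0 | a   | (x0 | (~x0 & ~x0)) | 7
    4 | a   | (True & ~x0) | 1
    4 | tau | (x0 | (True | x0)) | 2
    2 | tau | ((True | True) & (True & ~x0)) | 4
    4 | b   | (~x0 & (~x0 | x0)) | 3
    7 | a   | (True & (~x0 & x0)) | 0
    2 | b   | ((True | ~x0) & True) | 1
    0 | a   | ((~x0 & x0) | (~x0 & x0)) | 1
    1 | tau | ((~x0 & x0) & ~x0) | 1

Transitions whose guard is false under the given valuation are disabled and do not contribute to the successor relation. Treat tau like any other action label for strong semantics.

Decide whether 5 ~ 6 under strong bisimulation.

Answer: NOT BISIMILAR

Working:
Refine partition for ~:
  round 0: {{0,1,2,3,4,5,6,7}}
  round 1: {{0},{1,5,7},{2},{3},{4},{6}}
Fixed point at round 2; 6 class(es).
[5]={1,5,7}  [6]={6}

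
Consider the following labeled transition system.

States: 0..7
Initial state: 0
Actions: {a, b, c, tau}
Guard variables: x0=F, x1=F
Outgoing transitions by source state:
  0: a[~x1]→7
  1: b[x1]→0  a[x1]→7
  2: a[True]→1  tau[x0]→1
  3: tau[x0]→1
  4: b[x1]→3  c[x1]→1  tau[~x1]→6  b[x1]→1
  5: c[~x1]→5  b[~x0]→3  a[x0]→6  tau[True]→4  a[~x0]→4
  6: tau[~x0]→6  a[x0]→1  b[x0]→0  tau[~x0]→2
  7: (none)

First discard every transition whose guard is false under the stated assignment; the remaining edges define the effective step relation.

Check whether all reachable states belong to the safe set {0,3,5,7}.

Answer: INVARIANT HOLDS

Analysis:
Inv-set: {0,3,5,7}
R = {0,7}
  0: ✓
  7: ✓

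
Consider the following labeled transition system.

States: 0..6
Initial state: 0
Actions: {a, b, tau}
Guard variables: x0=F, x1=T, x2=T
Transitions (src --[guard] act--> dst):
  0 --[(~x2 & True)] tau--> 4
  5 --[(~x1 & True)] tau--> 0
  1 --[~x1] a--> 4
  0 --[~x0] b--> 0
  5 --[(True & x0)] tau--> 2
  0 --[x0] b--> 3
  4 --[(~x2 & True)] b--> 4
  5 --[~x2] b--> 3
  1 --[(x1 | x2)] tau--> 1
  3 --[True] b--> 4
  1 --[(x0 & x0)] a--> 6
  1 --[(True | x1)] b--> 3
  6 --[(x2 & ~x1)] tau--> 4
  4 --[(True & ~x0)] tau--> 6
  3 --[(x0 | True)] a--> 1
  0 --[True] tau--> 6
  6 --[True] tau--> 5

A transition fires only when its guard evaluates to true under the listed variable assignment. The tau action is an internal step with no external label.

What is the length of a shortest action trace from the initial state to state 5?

Breadth-first toward 5:
  L0 = {0}
  L1 = {6}
  L2 = {5}
depth(5)=2, e.g. tau·tau

Answer: 2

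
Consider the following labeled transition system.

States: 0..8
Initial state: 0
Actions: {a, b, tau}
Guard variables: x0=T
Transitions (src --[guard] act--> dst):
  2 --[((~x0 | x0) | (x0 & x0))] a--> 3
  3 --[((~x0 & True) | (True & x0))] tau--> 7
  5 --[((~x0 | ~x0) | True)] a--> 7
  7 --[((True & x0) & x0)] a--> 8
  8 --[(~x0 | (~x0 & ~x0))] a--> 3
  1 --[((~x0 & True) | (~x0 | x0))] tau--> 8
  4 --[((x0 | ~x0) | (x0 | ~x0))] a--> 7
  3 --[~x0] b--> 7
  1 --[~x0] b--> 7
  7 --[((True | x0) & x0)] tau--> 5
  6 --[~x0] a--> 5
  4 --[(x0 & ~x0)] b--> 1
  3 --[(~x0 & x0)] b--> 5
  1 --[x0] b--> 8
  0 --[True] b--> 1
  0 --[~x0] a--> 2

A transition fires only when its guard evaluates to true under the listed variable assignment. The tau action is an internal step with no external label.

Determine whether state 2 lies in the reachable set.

After dropping false guards: 9 live edges.
L0 = {0}
L1 = {1}  cumulative {0,1}
L2 = {8}  cumulative {0,1,8}
R = {0,1,8}

Answer: UNREACHABLE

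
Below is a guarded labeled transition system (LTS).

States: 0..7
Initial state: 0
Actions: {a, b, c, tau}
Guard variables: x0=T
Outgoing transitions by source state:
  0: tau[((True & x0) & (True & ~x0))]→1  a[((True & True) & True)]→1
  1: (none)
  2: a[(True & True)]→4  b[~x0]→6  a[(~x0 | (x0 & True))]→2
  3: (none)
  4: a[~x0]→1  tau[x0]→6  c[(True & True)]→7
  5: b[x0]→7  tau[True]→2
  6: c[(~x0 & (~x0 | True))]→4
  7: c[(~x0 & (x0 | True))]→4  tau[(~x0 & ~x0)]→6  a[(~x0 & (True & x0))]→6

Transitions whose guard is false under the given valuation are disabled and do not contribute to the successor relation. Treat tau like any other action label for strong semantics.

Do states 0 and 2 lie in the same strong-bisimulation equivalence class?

Answer: NOT BISIMILAR

Trace:
Refine partition for ~:
  P[0] = {{0,1,2,3,4,5,6,7}}
  P[1] = {{0,2},{1,3,6,7},{4},{5}}
  P[2] = {{0},{1,3,6,7},{2},{4},{5}}
Fixed point at round 3; 5 class(es).
[0]={0}  [2]={2}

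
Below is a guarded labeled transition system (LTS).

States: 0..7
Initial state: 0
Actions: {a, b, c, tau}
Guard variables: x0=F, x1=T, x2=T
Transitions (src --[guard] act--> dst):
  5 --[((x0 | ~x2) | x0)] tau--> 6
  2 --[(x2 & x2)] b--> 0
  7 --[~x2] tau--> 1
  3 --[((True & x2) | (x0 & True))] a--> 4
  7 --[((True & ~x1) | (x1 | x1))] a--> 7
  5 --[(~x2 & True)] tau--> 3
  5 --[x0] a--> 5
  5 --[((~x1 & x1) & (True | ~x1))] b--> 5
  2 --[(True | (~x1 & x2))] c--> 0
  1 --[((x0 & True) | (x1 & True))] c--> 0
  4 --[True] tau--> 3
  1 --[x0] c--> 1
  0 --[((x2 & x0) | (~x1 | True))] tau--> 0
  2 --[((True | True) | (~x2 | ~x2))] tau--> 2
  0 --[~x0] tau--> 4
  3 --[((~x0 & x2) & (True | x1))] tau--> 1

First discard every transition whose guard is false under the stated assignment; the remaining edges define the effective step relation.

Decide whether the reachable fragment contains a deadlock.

Answer: DEADLOCK-FREE

Trace:
R = {0,1,3,4}
  0: tau→0  tau→4  [2 exit(s)]
  1: c→0  [1 exit(s)]
  3: a→4  tau→1  [2 exit(s)]
  4: tau→3  [1 exit(s)]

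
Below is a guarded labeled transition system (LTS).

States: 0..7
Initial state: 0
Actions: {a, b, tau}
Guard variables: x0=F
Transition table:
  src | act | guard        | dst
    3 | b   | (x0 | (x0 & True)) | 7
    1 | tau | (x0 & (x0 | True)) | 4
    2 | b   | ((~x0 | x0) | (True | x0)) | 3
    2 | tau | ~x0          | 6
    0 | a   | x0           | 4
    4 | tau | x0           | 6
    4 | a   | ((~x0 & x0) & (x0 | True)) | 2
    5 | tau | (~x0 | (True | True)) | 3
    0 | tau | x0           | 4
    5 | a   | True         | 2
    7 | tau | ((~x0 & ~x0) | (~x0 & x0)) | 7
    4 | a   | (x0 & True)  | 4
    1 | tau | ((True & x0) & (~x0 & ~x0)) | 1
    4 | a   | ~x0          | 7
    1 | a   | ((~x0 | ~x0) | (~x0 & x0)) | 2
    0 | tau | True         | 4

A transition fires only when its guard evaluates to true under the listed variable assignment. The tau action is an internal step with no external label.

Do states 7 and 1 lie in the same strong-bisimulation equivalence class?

Bisimulation quotient by refinement:
  round 0: {{0,1,2,3,4,5,6,7}}
  round 1: {{0,7},{1,4},{2},{3,6},{5}}
  round 2: {{0},{1},{2},{3,6},{4},{5},{7}}
stable after 3 split(s): 7 block(s)
[7]={7}  [1]={1}

Answer: NOT BISIMILAR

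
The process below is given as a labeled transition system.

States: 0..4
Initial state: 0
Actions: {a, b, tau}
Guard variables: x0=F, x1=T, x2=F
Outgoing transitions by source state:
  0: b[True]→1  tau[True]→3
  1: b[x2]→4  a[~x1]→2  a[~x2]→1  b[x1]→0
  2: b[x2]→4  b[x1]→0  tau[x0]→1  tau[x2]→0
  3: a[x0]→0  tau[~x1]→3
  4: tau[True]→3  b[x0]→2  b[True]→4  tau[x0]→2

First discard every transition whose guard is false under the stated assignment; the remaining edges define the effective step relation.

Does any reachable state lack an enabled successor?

Answer: DEADLOCK at state 3

Analysis:
Reachable = {0,1,3}
  0: b→1  tau→3  [deg 2]
  1: a→1  b→0  [deg 2]
  3: ∅  [STUCK]
Path to 3: tau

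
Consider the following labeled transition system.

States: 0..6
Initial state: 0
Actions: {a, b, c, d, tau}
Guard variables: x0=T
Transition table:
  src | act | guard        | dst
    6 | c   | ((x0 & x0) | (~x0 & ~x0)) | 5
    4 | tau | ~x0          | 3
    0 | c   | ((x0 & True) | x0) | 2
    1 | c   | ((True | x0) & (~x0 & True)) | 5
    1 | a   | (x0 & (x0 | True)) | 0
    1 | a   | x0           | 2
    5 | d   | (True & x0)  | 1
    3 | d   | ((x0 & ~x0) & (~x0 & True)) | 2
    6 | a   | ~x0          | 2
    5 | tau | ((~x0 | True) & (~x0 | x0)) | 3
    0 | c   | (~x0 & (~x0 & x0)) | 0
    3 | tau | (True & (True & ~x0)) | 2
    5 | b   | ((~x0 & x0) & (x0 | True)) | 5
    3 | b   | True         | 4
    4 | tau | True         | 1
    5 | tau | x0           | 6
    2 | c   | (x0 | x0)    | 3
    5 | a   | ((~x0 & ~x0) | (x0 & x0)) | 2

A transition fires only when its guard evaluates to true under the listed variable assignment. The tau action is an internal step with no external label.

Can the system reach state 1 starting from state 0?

11 transition(s) survive guard evaluation.
Layer 0: {0}
Layer 1: {2}  now seen {0,2}
Layer 2: {3}  now seen {0,2,3}
Layer 3: {4}  now seen {0,2,3,4}
Layer 4: {1}  now seen {0,1,2,3,4}
R = {0,1,2,3,4}
Path to 1: c·c·b·tau

Answer: REACHABLE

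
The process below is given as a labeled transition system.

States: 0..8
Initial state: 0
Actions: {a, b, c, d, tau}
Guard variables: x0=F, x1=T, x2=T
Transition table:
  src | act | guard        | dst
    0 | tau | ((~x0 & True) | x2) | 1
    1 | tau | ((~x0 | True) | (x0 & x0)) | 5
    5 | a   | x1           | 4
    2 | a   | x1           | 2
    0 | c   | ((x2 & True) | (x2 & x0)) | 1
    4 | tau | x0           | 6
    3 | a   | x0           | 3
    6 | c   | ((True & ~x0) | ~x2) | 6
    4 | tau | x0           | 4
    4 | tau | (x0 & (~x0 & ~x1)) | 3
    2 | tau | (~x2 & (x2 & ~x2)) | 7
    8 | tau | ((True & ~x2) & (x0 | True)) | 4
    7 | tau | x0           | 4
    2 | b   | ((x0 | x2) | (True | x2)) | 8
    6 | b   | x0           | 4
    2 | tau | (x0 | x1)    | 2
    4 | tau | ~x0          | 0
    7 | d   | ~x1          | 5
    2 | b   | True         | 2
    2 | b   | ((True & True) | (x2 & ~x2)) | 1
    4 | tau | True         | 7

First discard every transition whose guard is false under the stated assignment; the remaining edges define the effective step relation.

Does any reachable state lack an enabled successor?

Answer: DEADLOCK at state 7

Analysis:
Reach set: {0,1,4,5,7}
  0: c→1  tau→1  [2 out]
  1: tau→5  [1 out]
  4: tau→0  tau→7  [2 out]
  5: a→4  [1 out]
  7: ∅  [deadlock]
witness 7: tau·tau·a·tau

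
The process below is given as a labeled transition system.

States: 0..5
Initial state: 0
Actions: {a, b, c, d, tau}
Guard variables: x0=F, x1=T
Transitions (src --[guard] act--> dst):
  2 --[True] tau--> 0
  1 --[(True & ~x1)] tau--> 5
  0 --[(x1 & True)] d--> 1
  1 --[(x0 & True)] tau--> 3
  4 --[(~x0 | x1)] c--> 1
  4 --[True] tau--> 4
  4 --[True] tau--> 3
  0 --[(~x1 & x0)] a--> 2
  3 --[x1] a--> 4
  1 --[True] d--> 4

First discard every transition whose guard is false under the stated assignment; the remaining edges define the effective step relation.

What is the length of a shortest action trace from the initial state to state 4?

Answer: 2

Working:
BFS to 4:
  Layer 0: {0}
  Layer 1: {1}
  Layer 2: {4}
first hit 4 at d=2 via d·d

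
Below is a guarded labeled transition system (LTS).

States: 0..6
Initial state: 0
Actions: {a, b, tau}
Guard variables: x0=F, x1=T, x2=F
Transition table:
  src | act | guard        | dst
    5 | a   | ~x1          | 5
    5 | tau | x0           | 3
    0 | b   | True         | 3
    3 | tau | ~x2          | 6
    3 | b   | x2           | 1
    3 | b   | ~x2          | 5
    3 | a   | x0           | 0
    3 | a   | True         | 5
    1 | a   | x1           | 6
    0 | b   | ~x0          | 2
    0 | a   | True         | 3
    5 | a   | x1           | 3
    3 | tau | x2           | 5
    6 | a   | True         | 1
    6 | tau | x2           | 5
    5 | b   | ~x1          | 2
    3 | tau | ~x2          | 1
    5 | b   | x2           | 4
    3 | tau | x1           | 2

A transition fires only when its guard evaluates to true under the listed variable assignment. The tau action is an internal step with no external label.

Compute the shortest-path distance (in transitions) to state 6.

BFS to 6:
  L0 = {0}
  L1 = {2,3}
  L2 = {1,5,6}
first hit 6 at d=2 via a·tau

Answer: 2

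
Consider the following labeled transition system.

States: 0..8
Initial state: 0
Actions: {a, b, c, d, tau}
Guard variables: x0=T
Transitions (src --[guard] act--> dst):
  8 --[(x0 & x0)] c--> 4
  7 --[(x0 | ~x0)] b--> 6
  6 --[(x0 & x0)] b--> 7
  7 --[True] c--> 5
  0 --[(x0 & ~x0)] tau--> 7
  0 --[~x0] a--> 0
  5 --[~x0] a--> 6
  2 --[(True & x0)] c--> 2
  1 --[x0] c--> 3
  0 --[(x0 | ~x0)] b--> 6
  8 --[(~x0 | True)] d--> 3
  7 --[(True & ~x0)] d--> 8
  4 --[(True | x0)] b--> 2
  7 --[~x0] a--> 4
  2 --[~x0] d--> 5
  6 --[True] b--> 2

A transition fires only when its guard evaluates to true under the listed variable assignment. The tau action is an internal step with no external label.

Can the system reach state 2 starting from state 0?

Answer: REACHABLE

Analysis:
10 transition(s) survive guard evaluation.
Layer 0: {0}
Layer 1: {6}  cumulative {0,6}
Layer 2: {2,7}  cumulative {0,2,6,7}
Layer 3: {5}  cumulative {0,2,5,6,7}
Reach set: {0,2,5,6,7}
trace reaching 2: b·b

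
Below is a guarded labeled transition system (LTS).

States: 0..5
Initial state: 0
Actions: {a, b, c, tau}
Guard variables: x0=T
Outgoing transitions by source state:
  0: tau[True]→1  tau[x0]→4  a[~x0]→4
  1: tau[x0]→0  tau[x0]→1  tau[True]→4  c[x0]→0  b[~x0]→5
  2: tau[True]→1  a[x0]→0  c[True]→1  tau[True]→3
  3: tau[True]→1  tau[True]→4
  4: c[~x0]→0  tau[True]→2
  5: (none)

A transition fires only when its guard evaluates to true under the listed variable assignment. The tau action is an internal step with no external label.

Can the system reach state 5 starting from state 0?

Answer: UNREACHABLE

Trace:
13 transition(s) survive guard evaluation.
Layer 0: {0}
Layer 1: {1,4}  cumulative {0,1,4}
Layer 2: {2}  cumulative {0,1,2,4}
Layer 3: {3}  cumulative {0,1,2,3,4}
Reach set: {0,1,2,3,4}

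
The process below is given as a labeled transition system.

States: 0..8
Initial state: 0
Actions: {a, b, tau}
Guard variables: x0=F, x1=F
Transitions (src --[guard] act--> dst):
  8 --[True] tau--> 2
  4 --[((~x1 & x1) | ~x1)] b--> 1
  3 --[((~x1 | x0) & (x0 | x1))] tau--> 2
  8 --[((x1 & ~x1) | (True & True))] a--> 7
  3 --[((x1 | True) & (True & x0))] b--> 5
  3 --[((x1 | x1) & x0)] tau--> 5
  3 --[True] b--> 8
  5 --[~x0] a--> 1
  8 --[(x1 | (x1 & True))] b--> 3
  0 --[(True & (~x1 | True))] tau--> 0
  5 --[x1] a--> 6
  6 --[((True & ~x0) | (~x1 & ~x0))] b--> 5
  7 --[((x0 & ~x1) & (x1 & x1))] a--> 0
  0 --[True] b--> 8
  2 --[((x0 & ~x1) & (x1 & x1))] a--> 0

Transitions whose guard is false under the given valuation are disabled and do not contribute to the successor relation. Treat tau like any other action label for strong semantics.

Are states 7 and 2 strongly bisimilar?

Bisimulation quotient by refinement:
  π0 = {{0,1,2,3,4,5,6,7,8}}
  π1 = {{0},{1,2,7},{3,4,6},{5},{8}}
  π2 = {{0},{1,2,7},{3},{4},{5},{6},{8}}
stable after 3 split(s): 7 block(s)
[7]={1,2,7}  [2]={1,2,7}

Answer: BISIMILAR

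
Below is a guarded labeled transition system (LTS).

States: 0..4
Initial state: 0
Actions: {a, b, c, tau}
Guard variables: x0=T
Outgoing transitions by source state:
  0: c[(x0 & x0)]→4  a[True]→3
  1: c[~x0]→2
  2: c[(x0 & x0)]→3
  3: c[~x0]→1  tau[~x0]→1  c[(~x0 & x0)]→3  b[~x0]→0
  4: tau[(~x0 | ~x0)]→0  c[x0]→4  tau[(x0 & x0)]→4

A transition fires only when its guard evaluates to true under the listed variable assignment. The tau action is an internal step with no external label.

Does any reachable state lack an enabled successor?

Answer: DEADLOCK at state 3

Working:
Reach set: {0,3,4}
  0: a→3  c→4  [2 out]
  3: ∅  [deadlock]
  4: c→4  tau→4  [2 out]
Path to 3: a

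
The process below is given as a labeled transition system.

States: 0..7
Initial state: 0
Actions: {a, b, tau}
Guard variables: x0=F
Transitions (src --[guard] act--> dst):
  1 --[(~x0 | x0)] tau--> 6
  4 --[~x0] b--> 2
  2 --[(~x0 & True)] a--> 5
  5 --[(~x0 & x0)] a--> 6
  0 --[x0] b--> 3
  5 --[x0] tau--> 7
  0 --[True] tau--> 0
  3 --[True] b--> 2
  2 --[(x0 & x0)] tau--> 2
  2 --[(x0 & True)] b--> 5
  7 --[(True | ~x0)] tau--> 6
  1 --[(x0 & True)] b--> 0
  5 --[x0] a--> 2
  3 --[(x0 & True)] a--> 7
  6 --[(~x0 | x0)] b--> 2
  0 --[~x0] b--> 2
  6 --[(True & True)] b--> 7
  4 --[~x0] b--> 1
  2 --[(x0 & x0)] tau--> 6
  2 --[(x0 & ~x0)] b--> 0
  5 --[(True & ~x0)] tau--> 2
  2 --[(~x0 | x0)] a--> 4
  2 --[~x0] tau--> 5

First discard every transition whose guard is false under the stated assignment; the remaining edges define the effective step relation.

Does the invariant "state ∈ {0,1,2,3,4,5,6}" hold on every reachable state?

Answer: INVARIANT VIOLATED at state 7

Analysis:
Allowed set {0,1,2,3,4,5,6}
Reachable = {0,1,2,4,5,6,7}
  0: safe
  1: safe
  2: safe
  4: safe
  5: safe
  6: safe
  7: outside
reach 7 via b·a·b·tau·b — violates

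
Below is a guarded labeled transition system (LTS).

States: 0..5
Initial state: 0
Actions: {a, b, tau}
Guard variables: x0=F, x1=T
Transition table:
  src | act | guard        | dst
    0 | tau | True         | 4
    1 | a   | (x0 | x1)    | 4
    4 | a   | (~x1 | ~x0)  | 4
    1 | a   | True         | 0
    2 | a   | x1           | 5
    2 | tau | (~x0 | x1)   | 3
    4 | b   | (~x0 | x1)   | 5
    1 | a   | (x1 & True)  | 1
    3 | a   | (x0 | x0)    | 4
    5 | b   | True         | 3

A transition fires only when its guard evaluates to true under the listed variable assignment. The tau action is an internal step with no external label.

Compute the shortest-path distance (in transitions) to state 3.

Breadth-first toward 3:
  depth 0: {0}
  depth 1: {4}
  depth 2: {5}
  depth 3: {3}
depth(3)=3, e.g. tau·b·b

Answer: 3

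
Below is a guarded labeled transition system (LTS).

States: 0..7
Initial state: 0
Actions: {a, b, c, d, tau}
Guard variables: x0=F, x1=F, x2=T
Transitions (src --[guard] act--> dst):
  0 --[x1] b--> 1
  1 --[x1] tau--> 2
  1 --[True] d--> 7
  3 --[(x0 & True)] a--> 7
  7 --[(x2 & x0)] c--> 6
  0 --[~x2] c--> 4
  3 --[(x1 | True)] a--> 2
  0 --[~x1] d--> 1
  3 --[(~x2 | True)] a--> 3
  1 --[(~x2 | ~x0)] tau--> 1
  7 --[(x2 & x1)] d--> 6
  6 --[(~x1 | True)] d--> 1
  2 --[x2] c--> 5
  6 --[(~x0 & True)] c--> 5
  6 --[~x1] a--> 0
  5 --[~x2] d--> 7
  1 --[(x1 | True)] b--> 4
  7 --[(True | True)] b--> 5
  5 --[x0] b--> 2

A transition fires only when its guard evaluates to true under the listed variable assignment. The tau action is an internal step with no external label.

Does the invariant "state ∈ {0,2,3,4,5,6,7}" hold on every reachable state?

Answer: INVARIANT VIOLATED at state 1

Trace:
Safe = {0,2,3,4,5,6,7}
R = {0,1,4,5,7}
  0: ✓
  1: ✗ unsafe
  4: ✓
  5: ✓
  7: ✓
witness against invariant: d → 1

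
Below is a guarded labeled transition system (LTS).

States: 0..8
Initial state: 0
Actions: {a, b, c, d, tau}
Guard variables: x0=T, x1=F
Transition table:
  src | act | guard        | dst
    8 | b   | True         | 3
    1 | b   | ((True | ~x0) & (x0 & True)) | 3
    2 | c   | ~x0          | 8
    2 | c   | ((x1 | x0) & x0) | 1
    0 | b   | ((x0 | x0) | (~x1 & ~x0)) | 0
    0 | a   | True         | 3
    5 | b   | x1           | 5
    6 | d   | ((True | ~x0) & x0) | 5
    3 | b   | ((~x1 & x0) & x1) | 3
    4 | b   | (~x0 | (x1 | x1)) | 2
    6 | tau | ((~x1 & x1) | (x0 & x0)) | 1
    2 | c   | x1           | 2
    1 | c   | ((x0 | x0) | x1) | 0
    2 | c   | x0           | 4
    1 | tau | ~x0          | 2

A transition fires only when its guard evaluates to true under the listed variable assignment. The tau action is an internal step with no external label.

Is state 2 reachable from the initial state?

Guard filter leaves 9 enabled edge(s).
Layer 0: {0}
Layer 1: {3}  total {0,3}
Reachable = {0,3}

Answer: UNREACHABLE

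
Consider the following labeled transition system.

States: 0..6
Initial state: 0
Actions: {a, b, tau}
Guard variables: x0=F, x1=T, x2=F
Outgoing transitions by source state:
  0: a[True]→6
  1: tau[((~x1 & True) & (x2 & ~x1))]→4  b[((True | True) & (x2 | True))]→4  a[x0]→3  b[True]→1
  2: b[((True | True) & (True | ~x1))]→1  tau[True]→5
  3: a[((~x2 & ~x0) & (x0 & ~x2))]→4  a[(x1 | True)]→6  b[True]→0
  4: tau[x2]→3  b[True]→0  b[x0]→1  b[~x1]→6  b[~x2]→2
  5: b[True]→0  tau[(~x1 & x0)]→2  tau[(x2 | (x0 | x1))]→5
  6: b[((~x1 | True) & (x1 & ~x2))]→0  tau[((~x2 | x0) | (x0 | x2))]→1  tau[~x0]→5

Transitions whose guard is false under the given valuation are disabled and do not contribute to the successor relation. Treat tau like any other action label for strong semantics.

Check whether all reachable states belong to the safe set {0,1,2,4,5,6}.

Answer: INVARIANT HOLDS

Working:
Inv-set: {0,1,2,4,5,6}
Reach set: {0,1,2,4,5,6}
  0: ok
  1: ok
  2: ok
  4: ok
  5: ok
  6: ok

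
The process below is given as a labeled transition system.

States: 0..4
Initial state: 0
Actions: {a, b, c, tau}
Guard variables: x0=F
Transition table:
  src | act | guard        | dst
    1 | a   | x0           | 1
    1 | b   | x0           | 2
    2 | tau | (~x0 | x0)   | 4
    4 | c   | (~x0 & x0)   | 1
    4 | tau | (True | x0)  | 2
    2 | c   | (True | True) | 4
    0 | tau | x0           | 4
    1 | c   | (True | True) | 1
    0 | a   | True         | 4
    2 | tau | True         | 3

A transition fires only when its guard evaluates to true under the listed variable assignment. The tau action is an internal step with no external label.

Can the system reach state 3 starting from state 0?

Answer: REACHABLE

Trace:
6 transition(s) survive guard evaluation.
Layer 0: {0}
Layer 1: {4}  total {0,4}
Layer 2: {2}  total {0,2,4}
Layer 3: {3}  total {0,2,3,4}
Reachable = {0,2,3,4}
Path to 3: a·tau·tau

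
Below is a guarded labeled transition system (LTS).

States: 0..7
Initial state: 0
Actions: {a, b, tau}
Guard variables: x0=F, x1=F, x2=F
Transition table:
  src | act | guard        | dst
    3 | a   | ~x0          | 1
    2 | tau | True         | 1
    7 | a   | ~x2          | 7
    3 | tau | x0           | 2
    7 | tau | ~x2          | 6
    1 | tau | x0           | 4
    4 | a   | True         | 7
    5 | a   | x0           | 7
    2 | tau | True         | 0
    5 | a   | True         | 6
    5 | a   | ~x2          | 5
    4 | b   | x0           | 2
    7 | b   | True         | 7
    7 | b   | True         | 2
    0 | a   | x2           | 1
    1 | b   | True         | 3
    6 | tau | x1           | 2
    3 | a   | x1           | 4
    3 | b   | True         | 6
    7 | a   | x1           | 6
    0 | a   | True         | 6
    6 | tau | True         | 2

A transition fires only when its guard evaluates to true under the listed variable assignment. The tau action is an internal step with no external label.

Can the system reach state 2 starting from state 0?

After dropping false guards: 14 live edges.
L0 = {0}
L1 = {6}  now seen {0,6}
L2 = {2}  now seen {0,2,6}
L3 = {1}  now seen {0,1,2,6}
L4 = {3}  now seen {0,1,2,3,6}
Reach set: {0,1,2,3,6}
trace reaching 2: a·tau

Answer: REACHABLE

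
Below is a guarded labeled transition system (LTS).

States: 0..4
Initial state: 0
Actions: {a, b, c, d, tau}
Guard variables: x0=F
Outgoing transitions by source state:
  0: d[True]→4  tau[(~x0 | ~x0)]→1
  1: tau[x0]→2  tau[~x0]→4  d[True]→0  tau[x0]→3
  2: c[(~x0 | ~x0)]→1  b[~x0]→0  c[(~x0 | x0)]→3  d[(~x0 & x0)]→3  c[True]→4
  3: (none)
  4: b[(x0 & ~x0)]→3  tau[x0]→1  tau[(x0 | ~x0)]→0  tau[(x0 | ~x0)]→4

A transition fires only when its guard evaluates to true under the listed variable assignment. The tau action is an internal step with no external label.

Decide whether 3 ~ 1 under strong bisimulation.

Answer: NOT BISIMILAR

Working:
Compute ~ classes (split until stable):
  round 0: {{0,1,2,3,4}}
  round 1: {{0,1},{2},{3},{4}}
  round 2: {{0},{1},{2},{3},{4}}
stable after 3 split(s): 5 block(s)
3∈{3}, 1∈{1}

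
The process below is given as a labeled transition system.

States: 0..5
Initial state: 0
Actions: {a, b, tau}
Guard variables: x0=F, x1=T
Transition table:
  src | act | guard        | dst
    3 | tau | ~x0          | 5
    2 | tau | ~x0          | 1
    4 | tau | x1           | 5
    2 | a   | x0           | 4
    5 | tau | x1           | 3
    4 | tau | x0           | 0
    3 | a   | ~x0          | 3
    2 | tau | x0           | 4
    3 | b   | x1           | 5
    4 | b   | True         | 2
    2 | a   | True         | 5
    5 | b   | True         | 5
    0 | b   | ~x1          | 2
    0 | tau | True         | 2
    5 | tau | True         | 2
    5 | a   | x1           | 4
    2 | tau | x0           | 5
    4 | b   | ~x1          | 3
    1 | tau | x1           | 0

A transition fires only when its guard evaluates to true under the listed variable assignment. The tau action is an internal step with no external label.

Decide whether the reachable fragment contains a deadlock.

Answer: DEADLOCK-FREE

Trace:
Reach set: {0,1,2,3,4,5}
  0: tau→2  [deg 1]
  1: tau→0  [deg 1]
  2: a→5  tau→1  [deg 2]
  3: a→3  b→5  tau→5  [deg 3]
  4: b→2  tau→5  [deg 2]
  5: a→4  b→5  tau→2  tau→3  [deg 4]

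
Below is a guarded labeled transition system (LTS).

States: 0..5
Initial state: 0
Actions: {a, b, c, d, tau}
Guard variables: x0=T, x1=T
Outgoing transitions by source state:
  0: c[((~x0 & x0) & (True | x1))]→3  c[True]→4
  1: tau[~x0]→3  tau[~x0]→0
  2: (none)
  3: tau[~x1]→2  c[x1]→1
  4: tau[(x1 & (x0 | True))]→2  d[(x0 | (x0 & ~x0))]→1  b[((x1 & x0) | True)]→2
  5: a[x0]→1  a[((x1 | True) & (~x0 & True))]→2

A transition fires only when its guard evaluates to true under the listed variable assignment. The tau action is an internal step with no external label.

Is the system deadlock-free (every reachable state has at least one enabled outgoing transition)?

R = {0,1,2,4}
  0: c→4  [deg 1]
  1: ∅  [deadlock]
  2: ∅  [deadlock]
  4: b→2  d→1  tau→2  [deg 3]
trace reaching 1: c·d

Answer: DEADLOCK at state 1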